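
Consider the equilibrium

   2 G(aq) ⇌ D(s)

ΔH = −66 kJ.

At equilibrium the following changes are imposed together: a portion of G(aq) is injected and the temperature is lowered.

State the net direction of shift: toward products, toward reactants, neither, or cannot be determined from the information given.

Adding G (aq), a reactant, drives the reaction to the right.
The forward reaction is exothermic. Lowering T favours the exothermic direction — shift to the right.
All effects act in the same direction — net shift to the right.

right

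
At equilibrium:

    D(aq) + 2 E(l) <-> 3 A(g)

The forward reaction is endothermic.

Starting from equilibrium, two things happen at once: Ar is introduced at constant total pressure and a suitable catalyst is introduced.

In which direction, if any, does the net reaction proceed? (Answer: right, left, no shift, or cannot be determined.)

Adding inert gas at constant total pressure expands the volume and lowers every reacting partial pressure. With Δn_gas = 3 − 0 = +3, Q moves away from K toward the side with fewer gas moles, so the system shifts toward the side with more gas moles — to the right.
A catalyst speeds both forward and reverse rates equally; it changes neither Q nor K — no shift from this change.
Only the nonzero effect(s) matter; the net shift is to the right.

right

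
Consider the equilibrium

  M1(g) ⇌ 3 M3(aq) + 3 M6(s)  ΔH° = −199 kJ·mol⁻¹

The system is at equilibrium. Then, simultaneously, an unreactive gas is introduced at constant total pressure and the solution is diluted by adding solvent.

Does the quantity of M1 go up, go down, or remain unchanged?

cannot be determined

Adding inert gas at constant total pressure expands the volume and lowers every reacting partial pressure. With Δn_gas = 0 − 1 = -1, Q moves away from K toward the side with fewer gas moles, so the system shifts toward the side with more gas moles — to the left.
Dilution lowers every aqueous concentration by the same factor. Δn_aq = 3 − 0 = +3, so the system shifts toward the side with more dissolved moles — to the right.
The two effects oppose each other, so the net shift — and hence the change in M1 — cannot be determined from the given information.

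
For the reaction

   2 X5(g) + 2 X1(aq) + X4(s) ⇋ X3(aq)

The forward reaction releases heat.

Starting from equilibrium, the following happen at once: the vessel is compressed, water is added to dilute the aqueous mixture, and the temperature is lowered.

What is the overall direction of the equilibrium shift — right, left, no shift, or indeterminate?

cannot be determined

Gas moles: reactants 2, products 0 (Δn_gas = -2). Compression shifts the system toward the side with fewer moles of gas — to the right.
Dilution lowers every aqueous concentration by the same factor. Δn_aq = 1 − 2 = -1, so the system shifts toward the side with more dissolved moles — to the left.
The forward reaction is exothermic. Lowering T favours the exothermic direction — shift to the right.
The individual effects push in opposite directions; without quantitative information the net direction cannot be determined.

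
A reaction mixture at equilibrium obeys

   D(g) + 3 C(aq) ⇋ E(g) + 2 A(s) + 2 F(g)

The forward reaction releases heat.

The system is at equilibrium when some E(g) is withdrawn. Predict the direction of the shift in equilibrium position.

right

Removing E (g), a product, drives the reaction to the right.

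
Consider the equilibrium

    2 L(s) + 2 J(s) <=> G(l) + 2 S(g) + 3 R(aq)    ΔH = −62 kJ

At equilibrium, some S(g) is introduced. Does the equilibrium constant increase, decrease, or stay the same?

unchanged

The equilibrium constant depends only on temperature. This perturbation may move the position of equilibrium, but since T is unchanged, K itself is unchanged.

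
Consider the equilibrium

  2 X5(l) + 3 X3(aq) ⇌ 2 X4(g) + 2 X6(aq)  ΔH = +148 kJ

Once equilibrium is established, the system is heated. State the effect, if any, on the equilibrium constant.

increases

K depends on temperature via the van 't Hoff relation. The forward reaction is endothermic, so raising T increases K.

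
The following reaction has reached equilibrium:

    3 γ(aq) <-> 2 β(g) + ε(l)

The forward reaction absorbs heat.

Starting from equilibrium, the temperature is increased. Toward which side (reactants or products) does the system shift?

The forward reaction is endothermic. Raising T favours the endothermic direction — shift to the right.

right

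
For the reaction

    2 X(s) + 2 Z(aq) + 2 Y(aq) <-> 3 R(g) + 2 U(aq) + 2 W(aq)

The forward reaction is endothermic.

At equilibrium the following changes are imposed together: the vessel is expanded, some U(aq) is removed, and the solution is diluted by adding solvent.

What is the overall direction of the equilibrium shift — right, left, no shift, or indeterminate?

Gas moles: reactants 0, products 3 (Δn_gas = +3). Expansion shifts the system toward the side with more moles of gas — to the right.
Removing U (aq), a product, drives the reaction to the right.
Dilution scales every aqueous concentration by the same factor. Δn_aq = 4 − 4 = 0, so Q is unchanged — no shift.
Only the nonzero effect(s) matter; the net shift is to the right.

right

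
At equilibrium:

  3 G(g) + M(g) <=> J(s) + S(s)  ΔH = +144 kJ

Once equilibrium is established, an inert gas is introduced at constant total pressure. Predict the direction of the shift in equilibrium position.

Adding inert gas at constant total pressure expands the volume and lowers every reacting partial pressure. With Δn_gas = 0 − 4 = -4, Q moves away from K toward the side with fewer gas moles, so the system shifts toward the side with more gas moles — to the left.

left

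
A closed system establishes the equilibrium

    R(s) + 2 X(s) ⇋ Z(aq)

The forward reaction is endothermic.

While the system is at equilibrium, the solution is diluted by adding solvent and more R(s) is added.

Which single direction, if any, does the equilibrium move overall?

Dilution lowers every aqueous concentration by the same factor. Δn_aq = 1 − 0 = +1, so the system shifts toward the side with more dissolved moles — to the right.
R is a pure solid; its activity is 1 regardless of amount, so Q is unaffected — no shift from this change.
Only the nonzero effect(s) matter; the net shift is to the right.

right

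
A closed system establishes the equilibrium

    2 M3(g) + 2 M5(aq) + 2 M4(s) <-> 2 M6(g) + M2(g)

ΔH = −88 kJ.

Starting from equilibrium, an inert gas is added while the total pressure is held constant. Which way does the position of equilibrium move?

right

Adding inert gas at constant total pressure expands the volume and lowers every reacting partial pressure. With Δn_gas = 3 − 2 = +1, Q moves away from K toward the side with fewer gas moles, so the system shifts toward the side with more gas moles — to the right.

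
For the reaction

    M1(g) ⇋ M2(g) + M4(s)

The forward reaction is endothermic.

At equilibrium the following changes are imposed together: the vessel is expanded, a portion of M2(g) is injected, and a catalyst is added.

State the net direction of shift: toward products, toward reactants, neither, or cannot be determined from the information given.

Gas moles: reactants 1, products 1. Δn_gas = 0, so a volume change leaves Q equal to K — no shift from this change.
Adding M2 (g), a product, drives the reaction to the left.
A catalyst speeds both forward and reverse rates equally; it changes neither Q nor K — no shift from this change.
Only the nonzero effect(s) matter; the net shift is to the left.

left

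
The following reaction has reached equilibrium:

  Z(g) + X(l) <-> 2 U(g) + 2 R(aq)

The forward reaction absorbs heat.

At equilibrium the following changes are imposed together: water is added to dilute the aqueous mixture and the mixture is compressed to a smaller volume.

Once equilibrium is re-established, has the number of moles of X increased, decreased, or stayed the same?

cannot be determined

Dilution lowers every aqueous concentration by the same factor. Δn_aq = 2 − 0 = +2, so the system shifts toward the side with more dissolved moles — to the right.
Gas moles: reactants 1, products 2 (Δn_gas = +1). Compression shifts the system toward the side with fewer moles of gas — to the left.
The two effects oppose each other, so the net shift — and hence the change in X — cannot be determined from the given information.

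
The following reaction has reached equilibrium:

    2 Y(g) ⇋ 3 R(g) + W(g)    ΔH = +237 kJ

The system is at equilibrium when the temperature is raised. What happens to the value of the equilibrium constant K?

increases

K depends on temperature via the van 't Hoff relation. The forward reaction is endothermic, so raising T increases K.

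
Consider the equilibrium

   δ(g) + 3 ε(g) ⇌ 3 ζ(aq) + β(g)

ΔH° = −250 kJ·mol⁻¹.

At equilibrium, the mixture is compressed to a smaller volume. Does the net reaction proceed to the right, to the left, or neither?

right

Gas moles: reactants 4, products 1 (Δn_gas = -3). Compression shifts the system toward the side with fewer moles of gas — to the right.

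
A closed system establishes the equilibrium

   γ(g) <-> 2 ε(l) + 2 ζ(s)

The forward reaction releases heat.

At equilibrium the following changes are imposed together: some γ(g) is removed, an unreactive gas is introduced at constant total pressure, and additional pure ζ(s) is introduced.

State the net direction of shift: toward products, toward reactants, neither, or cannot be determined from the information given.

Removing γ (g), a reactant, drives the reaction to the left.
Adding inert gas at constant total pressure expands the volume and lowers every reacting partial pressure. With Δn_gas = 0 − 1 = -1, Q moves away from K toward the side with fewer gas moles, so the system shifts toward the side with more gas moles — to the left.
ζ is a pure solid; its activity is 1 regardless of amount, so Q is unaffected — no shift from this change.
Only the nonzero effect(s) matter; the net shift is to the left.

left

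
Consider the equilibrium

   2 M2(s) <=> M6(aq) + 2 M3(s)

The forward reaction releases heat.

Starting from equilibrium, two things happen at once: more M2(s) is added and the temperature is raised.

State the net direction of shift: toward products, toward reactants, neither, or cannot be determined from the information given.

M2 is a pure solid; its activity is 1 regardless of amount, so Q is unaffected — no shift from this change.
The forward reaction is exothermic. Raising T favours the endothermic direction — shift to the left.
Only the nonzero effect(s) matter; the net shift is to the left.

left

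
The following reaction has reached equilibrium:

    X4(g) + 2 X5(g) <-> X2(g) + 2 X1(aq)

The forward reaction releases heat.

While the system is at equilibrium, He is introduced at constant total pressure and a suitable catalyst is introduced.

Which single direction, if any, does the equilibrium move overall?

left

Adding inert gas at constant total pressure expands the volume and lowers every reacting partial pressure. With Δn_gas = 1 − 3 = -2, Q moves away from K toward the side with fewer gas moles, so the system shifts toward the side with more gas moles — to the left.
A catalyst speeds both forward and reverse rates equally; it changes neither Q nor K — no shift from this change.
Only the nonzero effect(s) matter; the net shift is to the left.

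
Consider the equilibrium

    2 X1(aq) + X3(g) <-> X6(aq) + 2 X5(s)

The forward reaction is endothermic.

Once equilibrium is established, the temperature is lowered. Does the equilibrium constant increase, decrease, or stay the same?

K depends on temperature via the van 't Hoff relation. The forward reaction is endothermic, so lowering T decreases K.

decreases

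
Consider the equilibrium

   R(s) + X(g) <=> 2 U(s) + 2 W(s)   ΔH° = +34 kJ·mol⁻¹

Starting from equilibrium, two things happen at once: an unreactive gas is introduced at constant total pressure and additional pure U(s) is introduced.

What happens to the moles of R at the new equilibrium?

Adding inert gas at constant total pressure expands the volume and lowers every reacting partial pressure. With Δn_gas = 0 − 1 = -1, Q moves away from K toward the side with fewer gas moles, so the system shifts toward the side with more gas moles — to the left.
U is a pure solid; its activity is 1 regardless of amount, so Q is unaffected — no shift from this change.
The net shift is to the left. R is a reactant, so its amount increases.

increases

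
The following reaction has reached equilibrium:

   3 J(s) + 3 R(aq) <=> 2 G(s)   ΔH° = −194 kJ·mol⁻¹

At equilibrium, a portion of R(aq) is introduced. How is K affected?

The equilibrium constant depends only on temperature. This perturbation may move the position of equilibrium, but since T is unchanged, K itself is unchanged.

unchanged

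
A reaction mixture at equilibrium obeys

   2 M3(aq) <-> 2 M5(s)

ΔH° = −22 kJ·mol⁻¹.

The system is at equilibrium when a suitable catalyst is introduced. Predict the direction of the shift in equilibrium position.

A catalyst speeds both forward and reverse rates equally; it changes neither Q nor K — no shift from this change.

no shift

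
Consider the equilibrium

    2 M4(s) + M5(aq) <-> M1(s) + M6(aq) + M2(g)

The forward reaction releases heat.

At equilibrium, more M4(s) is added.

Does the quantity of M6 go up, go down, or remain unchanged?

M4 is a pure solid; its activity is 1 regardless of amount, so Q is unaffected — no shift from this change.
No net shift occurs, so the amount of M6 is unchanged.

unchanged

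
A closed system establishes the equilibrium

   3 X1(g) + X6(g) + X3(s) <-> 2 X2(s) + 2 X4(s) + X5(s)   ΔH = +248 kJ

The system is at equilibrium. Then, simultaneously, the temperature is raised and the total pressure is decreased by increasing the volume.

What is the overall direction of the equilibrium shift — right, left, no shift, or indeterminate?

cannot be determined

The forward reaction is endothermic. Raising T favours the endothermic direction — shift to the right.
Gas moles: reactants 4, products 0 (Δn_gas = -4). Expansion shifts the system toward the side with more moles of gas — to the left.
The individual effects push in opposite directions; without quantitative information the net direction cannot be determined.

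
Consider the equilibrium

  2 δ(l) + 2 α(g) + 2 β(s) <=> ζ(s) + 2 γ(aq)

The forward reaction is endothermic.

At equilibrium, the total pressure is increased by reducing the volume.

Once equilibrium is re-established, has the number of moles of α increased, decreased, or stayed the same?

Gas moles: reactants 2, products 0 (Δn_gas = -2). Compression shifts the system toward the side with fewer moles of gas — to the right.
The net shift is to the right. α is a reactant, so its amount decreases.

decreases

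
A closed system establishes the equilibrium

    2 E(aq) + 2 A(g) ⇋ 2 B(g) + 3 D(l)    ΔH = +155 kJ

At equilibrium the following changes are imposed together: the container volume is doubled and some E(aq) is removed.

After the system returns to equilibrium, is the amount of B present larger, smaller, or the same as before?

decreases

Gas moles: reactants 2, products 2. Δn_gas = 0, so a volume change leaves Q equal to K — no shift from this change.
Removing E (aq), a reactant, drives the reaction to the left.
The net shift is to the left. B is a product, so its amount decreases.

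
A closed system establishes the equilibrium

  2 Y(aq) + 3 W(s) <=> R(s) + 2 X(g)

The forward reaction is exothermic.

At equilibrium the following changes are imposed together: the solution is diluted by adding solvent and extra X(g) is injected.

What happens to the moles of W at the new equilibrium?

Dilution lowers every aqueous concentration by the same factor. Δn_aq = 0 − 2 = -2, so the system shifts toward the side with more dissolved moles — to the left.
Adding X (g), a product, drives the reaction to the left.
The net shift is to the left. W is a reactant, so its amount increases.

increases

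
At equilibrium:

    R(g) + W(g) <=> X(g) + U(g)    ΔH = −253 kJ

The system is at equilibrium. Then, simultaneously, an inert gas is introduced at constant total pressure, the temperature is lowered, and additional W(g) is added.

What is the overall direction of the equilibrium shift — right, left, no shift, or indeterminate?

Adding inert gas at constant total pressure expands the volume, scaling every reacting partial pressure by the same factor. Δn_gas = 2 − 2 = 0, so Q is unchanged — no shift.
The forward reaction is exothermic. Lowering T favours the exothermic direction — shift to the right.
Adding W (g), a reactant, drives the reaction to the right.
Only the nonzero effect(s) matter; the net shift is to the right.

right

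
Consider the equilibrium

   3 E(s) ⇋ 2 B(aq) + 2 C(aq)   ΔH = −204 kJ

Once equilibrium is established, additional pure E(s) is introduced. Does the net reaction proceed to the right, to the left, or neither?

no shift

E is a pure solid; its activity is 1 regardless of amount, so Q is unaffected — no shift from this change.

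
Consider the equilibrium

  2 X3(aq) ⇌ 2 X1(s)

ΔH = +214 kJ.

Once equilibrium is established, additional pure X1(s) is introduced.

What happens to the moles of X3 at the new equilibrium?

X1 is a pure solid; its activity is 1 regardless of amount, so Q is unaffected — no shift from this change.
No net shift occurs, so the amount of X3 is unchanged.

unchanged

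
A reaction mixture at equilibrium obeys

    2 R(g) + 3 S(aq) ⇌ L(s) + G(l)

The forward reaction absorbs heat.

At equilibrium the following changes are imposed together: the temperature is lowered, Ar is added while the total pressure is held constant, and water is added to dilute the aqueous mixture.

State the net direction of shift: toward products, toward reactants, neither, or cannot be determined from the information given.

left

The forward reaction is endothermic. Lowering T favours the exothermic direction — shift to the left.
Adding inert gas at constant total pressure expands the volume and lowers every reacting partial pressure. With Δn_gas = 0 − 2 = -2, Q moves away from K toward the side with fewer gas moles, so the system shifts toward the side with more gas moles — to the left.
Dilution lowers every aqueous concentration by the same factor. Δn_aq = 0 − 3 = -3, so the system shifts toward the side with more dissolved moles — to the left.
All effects act in the same direction — net shift to the left.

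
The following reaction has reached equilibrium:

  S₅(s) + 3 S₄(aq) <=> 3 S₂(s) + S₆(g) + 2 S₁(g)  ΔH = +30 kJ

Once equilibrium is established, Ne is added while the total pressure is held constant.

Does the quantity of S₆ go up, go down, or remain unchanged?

Adding inert gas at constant total pressure expands the volume and lowers every reacting partial pressure. With Δn_gas = 3 − 0 = +3, Q moves away from K toward the side with fewer gas moles, so the system shifts toward the side with more gas moles — to the right.
The net shift is to the right. S₆ is a product, so its amount increases.

increases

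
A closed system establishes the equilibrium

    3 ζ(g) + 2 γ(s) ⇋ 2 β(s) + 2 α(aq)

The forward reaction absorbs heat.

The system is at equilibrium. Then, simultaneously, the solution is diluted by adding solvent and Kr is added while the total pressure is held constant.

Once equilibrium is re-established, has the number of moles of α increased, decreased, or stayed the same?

cannot be determined

Dilution lowers every aqueous concentration by the same factor. Δn_aq = 2 − 0 = +2, so the system shifts toward the side with more dissolved moles — to the right.
Adding inert gas at constant total pressure expands the volume and lowers every reacting partial pressure. With Δn_gas = 0 − 3 = -3, Q moves away from K toward the side with fewer gas moles, so the system shifts toward the side with more gas moles — to the left.
The two effects oppose each other, so the net shift — and hence the change in α — cannot be determined from the given information.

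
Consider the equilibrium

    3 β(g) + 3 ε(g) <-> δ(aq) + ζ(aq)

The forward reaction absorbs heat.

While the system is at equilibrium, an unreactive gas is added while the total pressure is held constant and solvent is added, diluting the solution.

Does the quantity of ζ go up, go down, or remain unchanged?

Adding inert gas at constant total pressure expands the volume and lowers every reacting partial pressure. With Δn_gas = 0 − 6 = -6, Q moves away from K toward the side with fewer gas moles, so the system shifts toward the side with more gas moles — to the left.
Dilution lowers every aqueous concentration by the same factor. Δn_aq = 2 − 0 = +2, so the system shifts toward the side with more dissolved moles — to the right.
The two effects oppose each other, so the net shift — and hence the change in ζ — cannot be determined from the given information.

cannot be determined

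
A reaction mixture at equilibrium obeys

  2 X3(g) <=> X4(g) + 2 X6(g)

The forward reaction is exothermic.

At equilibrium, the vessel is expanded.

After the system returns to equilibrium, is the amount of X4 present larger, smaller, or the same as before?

increases

Gas moles: reactants 2, products 3 (Δn_gas = +1). Expansion shifts the system toward the side with more moles of gas — to the right.
The net shift is to the right. X4 is a product, so its amount increases.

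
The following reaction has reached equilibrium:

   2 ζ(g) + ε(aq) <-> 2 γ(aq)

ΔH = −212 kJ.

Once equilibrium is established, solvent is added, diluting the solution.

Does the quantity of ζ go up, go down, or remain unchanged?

decreases

Dilution lowers every aqueous concentration by the same factor. Δn_aq = 2 − 1 = +1, so the system shifts toward the side with more dissolved moles — to the right.
The net shift is to the right. ζ is a reactant, so its amount decreases.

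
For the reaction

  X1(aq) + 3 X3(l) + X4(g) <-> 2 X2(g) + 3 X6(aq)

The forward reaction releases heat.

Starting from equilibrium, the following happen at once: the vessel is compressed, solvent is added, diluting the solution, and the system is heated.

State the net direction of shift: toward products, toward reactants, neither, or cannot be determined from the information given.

Gas moles: reactants 1, products 2 (Δn_gas = +1). Compression shifts the system toward the side with fewer moles of gas — to the left.
Dilution lowers every aqueous concentration by the same factor. Δn_aq = 3 − 1 = +2, so the system shifts toward the side with more dissolved moles — to the right.
The forward reaction is exothermic. Raising T favours the endothermic direction — shift to the left.
The individual effects push in opposite directions; without quantitative information the net direction cannot be determined.

cannot be determined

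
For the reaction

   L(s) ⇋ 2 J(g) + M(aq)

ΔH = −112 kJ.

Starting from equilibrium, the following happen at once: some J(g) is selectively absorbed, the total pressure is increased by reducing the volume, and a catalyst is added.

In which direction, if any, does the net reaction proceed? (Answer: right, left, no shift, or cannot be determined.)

cannot be determined

Removing J (g), a product, drives the reaction to the right.
Gas moles: reactants 0, products 2 (Δn_gas = +2). Compression shifts the system toward the side with fewer moles of gas — to the left.
A catalyst speeds both forward and reverse rates equally; it changes neither Q nor K — no shift from this change.
The individual effects push in opposite directions; without quantitative information the net direction cannot be determined.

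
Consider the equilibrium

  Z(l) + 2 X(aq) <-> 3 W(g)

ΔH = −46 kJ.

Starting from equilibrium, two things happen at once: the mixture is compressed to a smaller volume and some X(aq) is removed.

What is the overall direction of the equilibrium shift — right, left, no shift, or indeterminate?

left

Gas moles: reactants 0, products 3 (Δn_gas = +3). Compression shifts the system toward the side with fewer moles of gas — to the left.
Removing X (aq), a reactant, drives the reaction to the left.
All effects act in the same direction — net shift to the left.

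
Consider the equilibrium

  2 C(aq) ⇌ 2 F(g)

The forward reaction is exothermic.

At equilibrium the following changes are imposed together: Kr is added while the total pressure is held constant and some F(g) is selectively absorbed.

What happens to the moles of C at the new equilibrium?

decreases

Adding inert gas at constant total pressure expands the volume and lowers every reacting partial pressure. With Δn_gas = 2 − 0 = +2, Q moves away from K toward the side with fewer gas moles, so the system shifts toward the side with more gas moles — to the right.
Removing F (g), a product, drives the reaction to the right.
The net shift is to the right. C is a reactant, so its amount decreases.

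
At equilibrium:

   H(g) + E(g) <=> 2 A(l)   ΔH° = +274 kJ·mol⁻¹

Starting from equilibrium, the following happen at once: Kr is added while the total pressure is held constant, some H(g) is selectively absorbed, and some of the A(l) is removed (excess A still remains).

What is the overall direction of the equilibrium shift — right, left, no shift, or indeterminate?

left

Adding inert gas at constant total pressure expands the volume and lowers every reacting partial pressure. With Δn_gas = 0 − 2 = -2, Q moves away from K toward the side with fewer gas moles, so the system shifts toward the side with more gas moles — to the left.
Removing H (g), a reactant, drives the reaction to the left.
A is a pure liquid; its activity is 1 regardless of amount, so Q is unaffected — no shift from this change.
Only the nonzero effect(s) matter; the net shift is to the left.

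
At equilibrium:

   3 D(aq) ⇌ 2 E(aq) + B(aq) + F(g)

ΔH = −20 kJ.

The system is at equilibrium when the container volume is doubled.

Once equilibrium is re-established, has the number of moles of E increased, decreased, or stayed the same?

increases

Gas moles: reactants 0, products 1 (Δn_gas = +1). Expansion shifts the system toward the side with more moles of gas — to the right.
The net shift is to the right. E is a product, so its amount increases.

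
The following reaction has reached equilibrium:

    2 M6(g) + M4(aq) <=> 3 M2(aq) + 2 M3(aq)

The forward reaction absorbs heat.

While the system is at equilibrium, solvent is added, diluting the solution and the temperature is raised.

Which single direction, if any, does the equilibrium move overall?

right

Dilution lowers every aqueous concentration by the same factor. Δn_aq = 5 − 1 = +4, so the system shifts toward the side with more dissolved moles — to the right.
The forward reaction is endothermic. Raising T favours the endothermic direction — shift to the right.
All effects act in the same direction — net shift to the right.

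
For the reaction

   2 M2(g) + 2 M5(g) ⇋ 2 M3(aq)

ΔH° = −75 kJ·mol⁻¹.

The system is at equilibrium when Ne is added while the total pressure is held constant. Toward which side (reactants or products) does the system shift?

left

Adding inert gas at constant total pressure expands the volume and lowers every reacting partial pressure. With Δn_gas = 0 − 4 = -4, Q moves away from K toward the side with fewer gas moles, so the system shifts toward the side with more gas moles — to the left.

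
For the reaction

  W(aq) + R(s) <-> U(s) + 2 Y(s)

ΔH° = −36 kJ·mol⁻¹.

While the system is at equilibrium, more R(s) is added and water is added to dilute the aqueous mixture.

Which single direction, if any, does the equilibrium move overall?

left

R is a pure solid; its activity is 1 regardless of amount, so Q is unaffected — no shift from this change.
Dilution lowers every aqueous concentration by the same factor. Δn_aq = 0 − 1 = -1, so the system shifts toward the side with more dissolved moles — to the left.
Only the nonzero effect(s) matter; the net shift is to the left.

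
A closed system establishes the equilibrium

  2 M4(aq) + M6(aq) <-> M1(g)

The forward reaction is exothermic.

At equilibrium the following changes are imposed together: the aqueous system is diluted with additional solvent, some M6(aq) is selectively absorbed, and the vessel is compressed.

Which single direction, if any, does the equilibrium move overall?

left

Dilution lowers every aqueous concentration by the same factor. Δn_aq = 0 − 3 = -3, so the system shifts toward the side with more dissolved moles — to the left.
Removing M6 (aq), a reactant, drives the reaction to the left.
Gas moles: reactants 0, products 1 (Δn_gas = +1). Compression shifts the system toward the side with fewer moles of gas — to the left.
All effects act in the same direction — net shift to the left.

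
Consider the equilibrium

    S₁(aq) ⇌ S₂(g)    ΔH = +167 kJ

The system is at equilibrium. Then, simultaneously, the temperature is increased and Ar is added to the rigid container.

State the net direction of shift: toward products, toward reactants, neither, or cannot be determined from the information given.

right

The forward reaction is endothermic. Raising T favours the endothermic direction — shift to the right.
At constant volume, adding an inert gas leaves every reacting species' partial pressure unchanged, so Q is unchanged — no shift from this change.
Only the nonzero effect(s) matter; the net shift is to the right.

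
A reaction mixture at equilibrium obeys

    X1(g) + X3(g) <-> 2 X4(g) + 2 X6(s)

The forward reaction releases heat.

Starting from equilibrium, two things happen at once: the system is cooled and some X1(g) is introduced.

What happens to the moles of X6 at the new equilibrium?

increases

The forward reaction is exothermic. Lowering T favours the exothermic direction — shift to the right.
Adding X1 (g), a reactant, drives the reaction to the right.
The net shift is to the right. X6 is a product, so its amount increases.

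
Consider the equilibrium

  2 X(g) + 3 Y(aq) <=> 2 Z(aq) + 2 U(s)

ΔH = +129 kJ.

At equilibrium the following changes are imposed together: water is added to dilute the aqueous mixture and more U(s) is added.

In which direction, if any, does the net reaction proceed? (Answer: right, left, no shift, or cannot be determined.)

Dilution lowers every aqueous concentration by the same factor. Δn_aq = 2 − 3 = -1, so the system shifts toward the side with more dissolved moles — to the left.
U is a pure solid; its activity is 1 regardless of amount, so Q is unaffected — no shift from this change.
Only the nonzero effect(s) matter; the net shift is to the left.

left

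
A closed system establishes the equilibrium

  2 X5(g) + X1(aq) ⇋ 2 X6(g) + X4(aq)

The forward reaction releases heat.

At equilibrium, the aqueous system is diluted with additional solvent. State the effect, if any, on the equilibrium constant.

The equilibrium constant depends only on temperature. This perturbation changes neither the position of equilibrium nor K.

unchanged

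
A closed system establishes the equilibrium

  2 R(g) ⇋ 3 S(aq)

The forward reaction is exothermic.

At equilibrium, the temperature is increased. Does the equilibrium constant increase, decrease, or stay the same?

K depends on temperature via the van 't Hoff relation. The forward reaction is exothermic, so raising T decreases K.

decreases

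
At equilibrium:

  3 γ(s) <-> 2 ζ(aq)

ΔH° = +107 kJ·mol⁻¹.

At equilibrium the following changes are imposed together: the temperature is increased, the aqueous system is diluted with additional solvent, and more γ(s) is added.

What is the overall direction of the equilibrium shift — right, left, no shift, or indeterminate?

right

The forward reaction is endothermic. Raising T favours the endothermic direction — shift to the right.
Dilution lowers every aqueous concentration by the same factor. Δn_aq = 2 − 0 = +2, so the system shifts toward the side with more dissolved moles — to the right.
γ is a pure solid; its activity is 1 regardless of amount, so Q is unaffected — no shift from this change.
Only the nonzero effect(s) matter; the net shift is to the right.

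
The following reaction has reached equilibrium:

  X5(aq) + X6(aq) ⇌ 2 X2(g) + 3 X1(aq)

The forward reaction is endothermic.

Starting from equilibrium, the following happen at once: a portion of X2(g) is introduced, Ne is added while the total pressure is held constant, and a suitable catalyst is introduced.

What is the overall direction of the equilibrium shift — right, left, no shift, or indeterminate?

cannot be determined

Adding X2 (g), a product, drives the reaction to the left.
Adding inert gas at constant total pressure expands the volume and lowers every reacting partial pressure. With Δn_gas = 2 − 0 = +2, Q moves away from K toward the side with fewer gas moles, so the system shifts toward the side with more gas moles — to the right.
A catalyst speeds both forward and reverse rates equally; it changes neither Q nor K — no shift from this change.
The individual effects push in opposite directions; without quantitative information the net direction cannot be determined.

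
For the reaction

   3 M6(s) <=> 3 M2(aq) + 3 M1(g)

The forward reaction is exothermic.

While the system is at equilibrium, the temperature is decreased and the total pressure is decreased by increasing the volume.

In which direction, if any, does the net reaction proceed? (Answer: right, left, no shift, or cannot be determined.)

right

The forward reaction is exothermic. Lowering T favours the exothermic direction — shift to the right.
Gas moles: reactants 0, products 3 (Δn_gas = +3). Expansion shifts the system toward the side with more moles of gas — to the right.
All effects act in the same direction — net shift to the right.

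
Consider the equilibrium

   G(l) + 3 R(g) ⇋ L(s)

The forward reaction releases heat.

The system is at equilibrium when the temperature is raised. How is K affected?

decreases

K depends on temperature via the van 't Hoff relation. The forward reaction is exothermic, so raising T decreases K.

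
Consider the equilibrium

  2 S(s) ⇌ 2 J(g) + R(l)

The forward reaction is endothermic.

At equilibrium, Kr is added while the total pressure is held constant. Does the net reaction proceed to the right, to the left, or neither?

Adding inert gas at constant total pressure expands the volume and lowers every reacting partial pressure. With Δn_gas = 2 − 0 = +2, Q moves away from K toward the side with fewer gas moles, so the system shifts toward the side with more gas moles — to the right.

right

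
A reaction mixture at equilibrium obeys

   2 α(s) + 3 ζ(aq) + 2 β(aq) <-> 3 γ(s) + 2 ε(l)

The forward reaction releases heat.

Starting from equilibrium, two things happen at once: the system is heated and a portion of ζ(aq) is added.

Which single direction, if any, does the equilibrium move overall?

cannot be determined

The forward reaction is exothermic. Raising T favours the endothermic direction — shift to the left.
Adding ζ (aq), a reactant, drives the reaction to the right.
The individual effects push in opposite directions; without quantitative information the net direction cannot be determined.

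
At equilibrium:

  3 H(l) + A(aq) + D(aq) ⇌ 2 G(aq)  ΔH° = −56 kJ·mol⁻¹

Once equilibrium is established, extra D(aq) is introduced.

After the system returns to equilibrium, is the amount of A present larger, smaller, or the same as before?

Adding D (aq), a reactant, drives the reaction to the right.
The net shift is to the right. A is a reactant, so its amount decreases.

decreases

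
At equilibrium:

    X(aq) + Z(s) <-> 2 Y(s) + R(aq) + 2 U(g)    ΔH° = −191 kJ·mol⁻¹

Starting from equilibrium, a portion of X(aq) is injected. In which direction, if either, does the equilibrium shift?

right

Adding X (aq), a reactant, drives the reaction to the right.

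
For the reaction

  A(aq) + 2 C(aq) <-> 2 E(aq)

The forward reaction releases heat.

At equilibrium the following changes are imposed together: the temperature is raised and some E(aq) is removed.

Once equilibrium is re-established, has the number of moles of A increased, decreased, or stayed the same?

The forward reaction is exothermic. Raising T favours the endothermic direction — shift to the left.
Removing E (aq), a product, drives the reaction to the right.
The two effects oppose each other, so the net shift — and hence the change in A — cannot be determined from the given information.

cannot be determined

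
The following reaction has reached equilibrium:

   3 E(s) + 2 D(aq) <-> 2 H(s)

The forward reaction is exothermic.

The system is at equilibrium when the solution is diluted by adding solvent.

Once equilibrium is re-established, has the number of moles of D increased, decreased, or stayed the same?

Dilution lowers every aqueous concentration by the same factor. Δn_aq = 0 − 2 = -2, so the system shifts toward the side with more dissolved moles — to the left.
The net shift is to the left. D is a reactant, so its amount increases.

increases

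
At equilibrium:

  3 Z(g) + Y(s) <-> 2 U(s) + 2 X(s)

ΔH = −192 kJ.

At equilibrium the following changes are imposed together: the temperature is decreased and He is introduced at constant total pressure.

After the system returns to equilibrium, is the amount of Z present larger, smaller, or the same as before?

The forward reaction is exothermic. Lowering T favours the exothermic direction — shift to the right.
Adding inert gas at constant total pressure expands the volume and lowers every reacting partial pressure. With Δn_gas = 0 − 3 = -3, Q moves away from K toward the side with fewer gas moles, so the system shifts toward the side with more gas moles — to the left.
The two effects oppose each other, so the net shift — and hence the change in Z — cannot be determined from the given information.

cannot be determined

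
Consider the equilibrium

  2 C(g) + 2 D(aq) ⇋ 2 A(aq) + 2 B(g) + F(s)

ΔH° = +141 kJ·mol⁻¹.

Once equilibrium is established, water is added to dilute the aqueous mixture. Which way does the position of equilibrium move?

Dilution scales every aqueous concentration by the same factor. Δn_aq = 2 − 2 = 0, so Q is unchanged — no shift.

no shift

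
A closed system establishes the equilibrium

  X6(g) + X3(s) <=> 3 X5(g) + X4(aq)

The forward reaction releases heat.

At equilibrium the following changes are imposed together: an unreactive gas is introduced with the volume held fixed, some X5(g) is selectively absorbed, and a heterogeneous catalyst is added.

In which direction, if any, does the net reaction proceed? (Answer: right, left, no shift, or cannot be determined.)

At constant volume, adding an inert gas leaves every reacting species' partial pressure unchanged, so Q is unchanged — no shift from this change.
Removing X5 (g), a product, drives the reaction to the right.
A catalyst speeds both forward and reverse rates equally; it changes neither Q nor K — no shift from this change.
Only the nonzero effect(s) matter; the net shift is to the right.

right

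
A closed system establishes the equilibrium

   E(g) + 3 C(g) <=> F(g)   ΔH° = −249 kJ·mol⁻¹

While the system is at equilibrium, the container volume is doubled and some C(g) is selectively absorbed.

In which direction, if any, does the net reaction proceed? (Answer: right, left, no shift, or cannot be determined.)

Gas moles: reactants 4, products 1 (Δn_gas = -3). Expansion shifts the system toward the side with more moles of gas — to the left.
Removing C (g), a reactant, drives the reaction to the left.
All effects act in the same direction — net shift to the left.

left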